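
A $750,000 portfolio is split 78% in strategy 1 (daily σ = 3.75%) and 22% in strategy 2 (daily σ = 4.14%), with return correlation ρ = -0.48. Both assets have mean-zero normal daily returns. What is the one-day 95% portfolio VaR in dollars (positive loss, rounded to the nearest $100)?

$32,200

σ_p² = 0.78²·3.75² + 0.22²·4.14² + 2·-0.48·0.78·0.22·3.75·4.14 = 6.8277 (%²).
σ_p = √6.8277 = 2.613%.
At 95%, z = 1.645.
VaR = 1.645 × 2.613% = 4.298%; on $750,000 that is $32,235.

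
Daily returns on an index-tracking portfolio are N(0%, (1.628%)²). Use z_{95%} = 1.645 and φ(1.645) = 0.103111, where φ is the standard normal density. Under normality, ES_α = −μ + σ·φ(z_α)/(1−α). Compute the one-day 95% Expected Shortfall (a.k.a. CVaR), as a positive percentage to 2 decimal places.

3.36%

Tail multiplier: φ(z)/(1−α) = 0.103111 / 0.05 = 2.062.
ES = 1.628% × 2.062 = 3.357%.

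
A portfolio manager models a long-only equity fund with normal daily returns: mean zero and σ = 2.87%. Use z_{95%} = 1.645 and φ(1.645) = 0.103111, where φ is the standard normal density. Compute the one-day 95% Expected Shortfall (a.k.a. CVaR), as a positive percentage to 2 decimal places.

Tail multiplier: φ(z)/(1−α) = 0.103111 / 0.05 = 2.062.
ES = 2.87% × 2.062 = 5.918%.

5.92%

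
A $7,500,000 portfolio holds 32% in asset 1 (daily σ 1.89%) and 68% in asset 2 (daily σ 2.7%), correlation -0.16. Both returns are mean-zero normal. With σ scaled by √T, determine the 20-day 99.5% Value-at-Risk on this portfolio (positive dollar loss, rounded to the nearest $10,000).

σ_p = √(0.32²·1.89² + 0.68²·2.7² + 2·-0.16·0.32·0.68·1.89·2.7) = 1.839%.
σ_{20d} = 1.839% × √20 = 8.224%.
z(99.5%) = 2.576.
VaR = 2.576 × 8.224% = 21.185%; on $7,500,000 that is $1,588,875.

$1,590,000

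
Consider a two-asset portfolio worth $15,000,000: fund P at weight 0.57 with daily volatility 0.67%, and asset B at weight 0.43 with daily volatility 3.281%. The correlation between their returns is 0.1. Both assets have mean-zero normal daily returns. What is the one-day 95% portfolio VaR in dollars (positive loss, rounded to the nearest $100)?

σ_p² = 0.57²·0.67² + 0.43²·3.281² + 2·0.1·0.57·0.43·0.67·3.281 = 2.2440 (%²).
σ_p = √2.2440 = 1.498%.
At 95%, z = 1.645.
VaR = 1.645 × 1.498% = 2.464%; on $15,000,000 that is $369,600.

$369,600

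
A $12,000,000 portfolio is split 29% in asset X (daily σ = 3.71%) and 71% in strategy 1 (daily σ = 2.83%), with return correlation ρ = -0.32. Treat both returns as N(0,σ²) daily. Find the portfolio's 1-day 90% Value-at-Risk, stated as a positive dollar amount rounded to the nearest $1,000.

σ_p² = 0.29²·3.71² + 0.71²·2.83² + 2·-0.32·0.29·0.71·3.71·2.83 = 3.8113 (%²).
σ_p = √3.8113 = 1.952%.
At 90%, z = 1.282.
VaR = 1.282 × 1.952% = 2.502%; on $12,000,000 that is $300,240.

$300,000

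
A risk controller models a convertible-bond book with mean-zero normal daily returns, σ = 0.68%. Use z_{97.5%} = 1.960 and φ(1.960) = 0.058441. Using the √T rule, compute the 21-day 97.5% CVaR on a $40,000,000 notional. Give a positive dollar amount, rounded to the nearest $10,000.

$2,910,000

σ_{21d} = 0.68% × √21 = 3.116%.
ES multiplier = φ(z)/(1−α) = 0.058441/0.025 = 2.338.
ES = 3.116% × 2.338 = 7.285%; on $40,000,000: $2,914,000.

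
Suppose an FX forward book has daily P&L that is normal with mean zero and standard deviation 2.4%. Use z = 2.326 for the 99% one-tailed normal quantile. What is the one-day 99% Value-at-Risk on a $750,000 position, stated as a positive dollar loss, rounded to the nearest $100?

$41,900

VaR = z·σ = 2.326 × 2.4% = 5.582%.
On $750,000: 0.05582 × $750,000 = $41,865.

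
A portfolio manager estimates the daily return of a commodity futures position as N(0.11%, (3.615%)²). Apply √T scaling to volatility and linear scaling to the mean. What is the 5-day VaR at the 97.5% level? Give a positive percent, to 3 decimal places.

At 97.5%, z = 1.960.
σ_{5d} = 3.615% × √5 = 8.083%; μ_{5d} = 5 × 0.11% = 0.550%.
VaR = −(0.550%) + 1.960 × 8.083% = 15.293%.

15.293%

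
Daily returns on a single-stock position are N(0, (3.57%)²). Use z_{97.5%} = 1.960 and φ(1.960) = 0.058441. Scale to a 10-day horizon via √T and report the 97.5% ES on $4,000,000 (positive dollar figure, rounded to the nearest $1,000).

σ_{10d} = 3.57% × √10 = 11.289%.
ES multiplier = φ(z)/(1−α) = 0.058441/0.025 = 2.338.
ES = 11.289% × 2.338 = 26.394%; on $4,000,000: $1,055,760.

$1,056,000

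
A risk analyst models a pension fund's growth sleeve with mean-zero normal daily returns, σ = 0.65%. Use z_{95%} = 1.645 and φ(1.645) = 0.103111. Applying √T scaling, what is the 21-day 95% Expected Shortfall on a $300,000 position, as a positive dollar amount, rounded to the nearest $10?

σ_{21d} = 0.65% × √21 = 2.979%.
ES multiplier = φ(z)/(1−α) = 0.103111/0.05 = 2.062.
ES = 2.979% × 2.062 = 6.143%; on $300,000: $18,429.

$18,430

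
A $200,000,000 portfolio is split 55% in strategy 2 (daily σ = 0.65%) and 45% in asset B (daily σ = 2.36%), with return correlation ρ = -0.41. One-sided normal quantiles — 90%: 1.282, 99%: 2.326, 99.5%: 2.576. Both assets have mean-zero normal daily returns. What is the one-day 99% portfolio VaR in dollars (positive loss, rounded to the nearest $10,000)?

$4,520,000

σ_p² = 0.55²·0.65² + 0.45²·2.36² + 2·-0.41·0.55·0.45·0.65·2.36 = 0.9443 (%²).
σ_p = √0.9443 = 0.972%.
VaR = 2.326 × 0.972% = 2.261%; on $200,000,000 that is $4,522,000.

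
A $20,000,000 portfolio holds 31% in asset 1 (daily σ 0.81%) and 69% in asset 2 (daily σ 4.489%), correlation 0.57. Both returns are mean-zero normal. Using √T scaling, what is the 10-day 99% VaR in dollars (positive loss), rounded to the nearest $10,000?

σ_p = √(0.31²·0.81² + 0.69²·4.489² + 2·0.57·0.31·0.69·0.81·4.489) = 3.247%.
σ_{10d} = 3.247% × √10 = 10.268%.
z(99%) = 2.326.
VaR = 2.326 × 10.268% = 23.883%; on $20,000,000 that is $4,776,600.

$4,780,000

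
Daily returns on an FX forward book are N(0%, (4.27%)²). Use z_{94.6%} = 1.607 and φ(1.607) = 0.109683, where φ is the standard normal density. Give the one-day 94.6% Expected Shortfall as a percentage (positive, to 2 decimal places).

8.67%

Tail multiplier: φ(z)/(1−α) = 0.109683 / 0.054 = 2.031.
ES = 4.27% × 2.031 = 8.672%.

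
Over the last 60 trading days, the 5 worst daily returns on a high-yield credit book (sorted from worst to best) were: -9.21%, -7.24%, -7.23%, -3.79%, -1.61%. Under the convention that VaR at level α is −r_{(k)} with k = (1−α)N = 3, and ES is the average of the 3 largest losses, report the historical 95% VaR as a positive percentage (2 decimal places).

k = 3; the 3rd lowest return is -7.23%, so VaR = 7.23%.

7.23%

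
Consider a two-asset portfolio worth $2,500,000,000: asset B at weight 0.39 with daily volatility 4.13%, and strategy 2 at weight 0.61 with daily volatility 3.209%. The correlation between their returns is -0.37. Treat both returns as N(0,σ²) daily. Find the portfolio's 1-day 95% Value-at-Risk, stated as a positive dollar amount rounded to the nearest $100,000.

σ_p² = 0.39²·4.13² + 0.61²·3.209² + 2·-0.37·0.39·0.61·4.13·3.209 = 4.0930 (%²).
σ_p = √4.0930 = 2.023%.
At 95%, z = 1.645.
VaR = 1.645 × 2.023% = 3.328%; on $2,500,000,000 that is $83,200,000.

$83,200,000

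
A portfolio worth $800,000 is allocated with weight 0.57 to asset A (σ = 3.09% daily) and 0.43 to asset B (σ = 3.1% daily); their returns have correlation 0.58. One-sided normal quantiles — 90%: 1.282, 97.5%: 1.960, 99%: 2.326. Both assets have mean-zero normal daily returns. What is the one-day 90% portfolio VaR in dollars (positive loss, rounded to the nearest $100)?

σ_p² = 0.57²·3.09² + 0.43²·3.1² + 2·0.58·0.57·0.43·3.09·3.1 = 7.6025 (%²).
σ_p = √7.6025 = 2.757%.
VaR = 1.282 × 2.757% = 3.534%; on $800,000 that is $28,272.

$28,300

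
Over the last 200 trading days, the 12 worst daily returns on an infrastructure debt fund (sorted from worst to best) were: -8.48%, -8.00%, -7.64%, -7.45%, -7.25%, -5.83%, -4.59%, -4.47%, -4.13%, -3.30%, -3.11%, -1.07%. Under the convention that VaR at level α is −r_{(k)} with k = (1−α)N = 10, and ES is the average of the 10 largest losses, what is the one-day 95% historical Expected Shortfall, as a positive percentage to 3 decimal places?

6.114%

The 10 worst returns sum to -61.14%.
ES = −(-61.14%) / 10 = 6.114%.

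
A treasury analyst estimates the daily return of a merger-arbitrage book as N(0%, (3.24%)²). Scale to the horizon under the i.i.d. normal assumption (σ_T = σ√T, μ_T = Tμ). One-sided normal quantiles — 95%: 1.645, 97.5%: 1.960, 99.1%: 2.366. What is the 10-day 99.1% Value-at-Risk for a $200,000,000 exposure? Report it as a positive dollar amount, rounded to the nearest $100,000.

$48,500,000

σ_{10d} = 3.24% × √10 = 10.246%.
VaR = 2.366 × 10.246% = 24.242%.
On $200,000,000: 0.24242 × $200,000,000 = $48,484,000.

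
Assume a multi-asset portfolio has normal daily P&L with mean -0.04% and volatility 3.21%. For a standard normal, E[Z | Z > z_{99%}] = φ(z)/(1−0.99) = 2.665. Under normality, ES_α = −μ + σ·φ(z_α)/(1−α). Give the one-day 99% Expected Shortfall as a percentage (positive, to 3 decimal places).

8.595%

ES = −(-0.04%) + 3.21% × 2.665 = 8.595%.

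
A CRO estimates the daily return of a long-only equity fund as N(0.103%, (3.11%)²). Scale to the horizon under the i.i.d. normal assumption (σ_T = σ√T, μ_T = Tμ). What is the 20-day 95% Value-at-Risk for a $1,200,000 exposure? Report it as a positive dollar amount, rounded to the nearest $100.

At 95%, z = 1.645.
σ_{20d} = 3.11% × √20 = 13.908%; μ_{20d} = 20 × 0.103% = 2.060%.
VaR = −(2.060%) + 1.645 × 13.908% = 20.819%.
On $1,200,000: 0.20819 × $1,200,000 = $249,828.

$249,800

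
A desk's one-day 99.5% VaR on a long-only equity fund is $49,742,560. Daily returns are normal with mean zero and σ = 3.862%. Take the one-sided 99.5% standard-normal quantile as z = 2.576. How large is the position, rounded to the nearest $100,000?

$500,000,000

VaR as a fraction of value: z·σ = 2.576 × 3.862% = 9.94851%.
Position = $49,742,560 / 0.0994851 = $500,000,000.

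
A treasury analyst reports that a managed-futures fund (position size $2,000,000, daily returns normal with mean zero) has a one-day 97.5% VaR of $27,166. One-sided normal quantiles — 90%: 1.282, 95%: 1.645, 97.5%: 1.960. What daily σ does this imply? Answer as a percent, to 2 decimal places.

0.69%

VaR as a fraction: $27,166 / $2,000,000 = 1.358%.
σ = VaR / z = 1.358% / 1.960 = 0.693%.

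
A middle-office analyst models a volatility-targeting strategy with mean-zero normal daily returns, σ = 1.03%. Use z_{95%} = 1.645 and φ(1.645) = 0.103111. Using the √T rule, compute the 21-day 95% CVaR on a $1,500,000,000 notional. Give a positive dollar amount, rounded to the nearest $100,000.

σ_{21d} = 1.03% × √21 = 4.720%.
ES multiplier = φ(z)/(1−α) = 0.103111/0.05 = 2.062.
ES = 4.720% × 2.062 = 9.733%; on $1,500,000,000: $145,995,000.

$146,000,000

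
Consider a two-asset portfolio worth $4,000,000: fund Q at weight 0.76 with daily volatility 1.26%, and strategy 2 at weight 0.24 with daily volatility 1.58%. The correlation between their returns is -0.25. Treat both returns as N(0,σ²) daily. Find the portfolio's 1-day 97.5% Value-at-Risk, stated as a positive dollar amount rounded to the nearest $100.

$73,500

σ_p² = 0.76²·1.26² + 0.24²·1.58² + 2·-0.25·0.76·0.24·1.26·1.58 = 0.8792 (%²).
σ_p = √0.8792 = 0.938%.
At 97.5%, z = 1.960.
VaR = 1.960 × 0.938% = 1.838%; on $4,000,000 that is $73,520.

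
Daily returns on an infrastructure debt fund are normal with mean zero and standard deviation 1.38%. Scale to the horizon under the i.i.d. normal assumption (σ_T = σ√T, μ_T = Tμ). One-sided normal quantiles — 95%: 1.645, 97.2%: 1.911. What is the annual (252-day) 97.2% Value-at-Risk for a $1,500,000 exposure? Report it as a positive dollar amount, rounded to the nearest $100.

$628,000

σ_{252d} = 1.38% × √252 = 21.907%.
VaR = 1.911 × 21.907% = 41.864%.
On $1,500,000: 0.41864 × $1,500,000 = $627,960.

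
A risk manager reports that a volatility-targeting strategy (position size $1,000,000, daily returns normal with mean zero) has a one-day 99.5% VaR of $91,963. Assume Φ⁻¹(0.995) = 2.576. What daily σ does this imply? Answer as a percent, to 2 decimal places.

VaR as a fraction: $91,963 / $1,000,000 = 9.196%.
σ = VaR / z = 9.196% / 2.576 = 3.570%.

3.57%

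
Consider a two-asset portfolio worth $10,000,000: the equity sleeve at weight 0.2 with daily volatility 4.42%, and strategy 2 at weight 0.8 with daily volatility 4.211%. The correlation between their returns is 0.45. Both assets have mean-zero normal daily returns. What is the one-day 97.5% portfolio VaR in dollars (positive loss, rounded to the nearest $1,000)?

$754,000

σ_p² = 0.2²·4.42² + 0.8²·4.211² + 2·0.45·0.2·0.8·4.42·4.211 = 14.8105 (%²).
σ_p = √14.8105 = 3.848%.
At 97.5%, z = 1.960.
VaR = 1.960 × 3.848% = 7.542%; on $10,000,000 that is $754,200.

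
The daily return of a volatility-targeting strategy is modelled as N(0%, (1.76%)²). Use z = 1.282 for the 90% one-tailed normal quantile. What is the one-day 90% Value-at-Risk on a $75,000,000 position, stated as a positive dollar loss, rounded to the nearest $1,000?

$1,692,000

VaR = z·σ = 1.282 × 1.76% = 2.256%.
On $75,000,000: 0.02256 × $75,000,000 = $1,692,000.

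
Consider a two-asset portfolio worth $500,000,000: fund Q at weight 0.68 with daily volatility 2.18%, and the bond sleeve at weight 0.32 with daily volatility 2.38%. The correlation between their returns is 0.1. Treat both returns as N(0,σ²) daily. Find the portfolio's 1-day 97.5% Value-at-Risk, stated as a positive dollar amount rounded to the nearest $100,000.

$17,000,000

σ_p² = 0.68²·2.18² + 0.32²·2.38² + 2·0.1·0.68·0.32·2.18·2.38 = 3.0033 (%²).
σ_p = √3.0033 = 1.733%.
At 97.5%, z = 1.960.
VaR = 1.960 × 1.733% = 3.397%; on $500,000,000 that is $16,985,000.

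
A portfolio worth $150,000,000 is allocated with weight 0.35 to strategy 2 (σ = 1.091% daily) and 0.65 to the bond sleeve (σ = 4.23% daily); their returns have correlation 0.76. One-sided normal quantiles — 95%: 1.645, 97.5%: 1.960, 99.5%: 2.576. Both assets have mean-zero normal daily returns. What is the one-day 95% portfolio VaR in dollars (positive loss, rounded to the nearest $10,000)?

σ_p² = 0.35²·1.091² + 0.65²·4.23² + 2·0.76·0.35·0.65·1.091·4.23 = 9.3014 (%²).
σ_p = √9.3014 = 3.050%.
VaR = 1.645 × 3.050% = 5.017%; on $150,000,000 that is $7,525,500.

$7,530,000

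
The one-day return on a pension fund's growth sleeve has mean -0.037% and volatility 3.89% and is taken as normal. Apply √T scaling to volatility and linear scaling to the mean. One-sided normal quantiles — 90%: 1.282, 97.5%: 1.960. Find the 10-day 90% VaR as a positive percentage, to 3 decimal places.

16.140%

σ_{10d} = 3.89% × √10 = 12.301%; μ_{10d} = 10 × -0.037% = -0.370%.
VaR = −(-0.370%) + 1.282 × 12.301% = 16.140%.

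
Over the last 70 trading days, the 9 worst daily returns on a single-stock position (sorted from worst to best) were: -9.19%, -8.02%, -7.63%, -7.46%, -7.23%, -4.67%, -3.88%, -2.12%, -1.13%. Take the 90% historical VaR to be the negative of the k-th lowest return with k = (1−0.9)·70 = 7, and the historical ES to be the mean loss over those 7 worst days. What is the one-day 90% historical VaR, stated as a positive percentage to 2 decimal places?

k = 7; the 7th lowest return is -3.88%, so VaR = 3.88%.

3.88%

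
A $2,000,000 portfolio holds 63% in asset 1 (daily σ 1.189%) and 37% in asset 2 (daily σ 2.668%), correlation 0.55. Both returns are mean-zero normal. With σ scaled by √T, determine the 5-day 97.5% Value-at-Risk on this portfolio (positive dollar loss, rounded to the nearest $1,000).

σ_p = √(0.63²·1.189² + 0.37²·2.668² + 2·0.55·0.63·0.37·1.189·2.668) = 1.533%.
σ_{5d} = 1.533% × √5 = 3.428%.
z(97.5%) = 1.960.
VaR = 1.960 × 3.428% = 6.719%; on $2,000,000 that is $134,380.

$134,000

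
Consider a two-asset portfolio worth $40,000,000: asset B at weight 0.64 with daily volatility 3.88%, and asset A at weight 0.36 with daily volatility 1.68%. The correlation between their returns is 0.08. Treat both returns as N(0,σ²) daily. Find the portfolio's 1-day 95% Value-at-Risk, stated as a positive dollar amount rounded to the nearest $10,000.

$1,710,000

σ_p² = 0.64²·3.88² + 0.36²·1.68² + 2·0.08·0.64·0.36·3.88·1.68 = 6.7724 (%²).
σ_p = √6.7724 = 2.602%.
At 95%, z = 1.645.
VaR = 1.645 × 2.602% = 4.280%; on $40,000,000 that is $1,712,000.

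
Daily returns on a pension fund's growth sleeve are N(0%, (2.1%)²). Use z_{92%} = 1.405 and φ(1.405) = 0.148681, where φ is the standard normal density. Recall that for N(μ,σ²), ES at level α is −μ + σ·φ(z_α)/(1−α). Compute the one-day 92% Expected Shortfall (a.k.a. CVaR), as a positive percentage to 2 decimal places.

3.90%

Tail multiplier: φ(z)/(1−α) = 0.148681 / 0.08 = 1.859.
ES = 2.1% × 1.859 = 3.904%.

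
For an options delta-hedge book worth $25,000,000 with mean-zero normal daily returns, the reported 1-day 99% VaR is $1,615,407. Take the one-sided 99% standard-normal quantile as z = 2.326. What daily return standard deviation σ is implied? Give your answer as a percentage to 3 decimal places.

VaR as a fraction: $1,615,407 / $25,000,000 = 6.462%.
σ = VaR / z = 6.462% / 2.326 = 2.778%.

2.778%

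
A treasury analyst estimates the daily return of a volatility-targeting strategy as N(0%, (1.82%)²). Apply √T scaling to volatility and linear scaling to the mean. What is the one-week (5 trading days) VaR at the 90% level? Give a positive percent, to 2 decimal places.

5.22%

At 90%, z = 1.282.
σ_{5d} = 1.82% × √5 = 4.070%.
VaR = 1.282 × 4.070% = 5.218%.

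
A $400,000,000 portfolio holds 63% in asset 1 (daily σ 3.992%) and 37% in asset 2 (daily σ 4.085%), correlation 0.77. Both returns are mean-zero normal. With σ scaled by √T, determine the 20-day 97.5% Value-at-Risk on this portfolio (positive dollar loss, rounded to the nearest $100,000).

σ_p = √(0.63²·3.992² + 0.37²·4.085² + 2·0.77·0.63·0.37·3.992·4.085) = 3.803%.
σ_{20d} = 3.803% × √20 = 17.008%.
z(97.5%) = 1.960.
VaR = 1.960 × 17.008% = 33.336%; on $400,000,000 that is $133,344,000.

$133,300,000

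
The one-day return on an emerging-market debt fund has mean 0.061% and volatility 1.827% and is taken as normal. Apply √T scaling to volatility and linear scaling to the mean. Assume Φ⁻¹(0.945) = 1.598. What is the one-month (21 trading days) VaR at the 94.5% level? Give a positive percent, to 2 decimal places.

12.10%

σ_{21d} = 1.827% × √21 = 8.372%; μ_{21d} = 21 × 0.061% = 1.281%.
VaR = −(1.281%) + 1.598 × 8.372% = 12.097%.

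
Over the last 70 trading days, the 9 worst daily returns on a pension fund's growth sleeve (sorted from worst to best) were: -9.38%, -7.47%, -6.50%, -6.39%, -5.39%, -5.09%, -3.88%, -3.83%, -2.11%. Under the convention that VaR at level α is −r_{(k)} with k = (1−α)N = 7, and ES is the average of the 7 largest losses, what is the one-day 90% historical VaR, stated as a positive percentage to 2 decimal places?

3.88%

k = 7; the 7th lowest return is -3.88%, so VaR = 3.88%.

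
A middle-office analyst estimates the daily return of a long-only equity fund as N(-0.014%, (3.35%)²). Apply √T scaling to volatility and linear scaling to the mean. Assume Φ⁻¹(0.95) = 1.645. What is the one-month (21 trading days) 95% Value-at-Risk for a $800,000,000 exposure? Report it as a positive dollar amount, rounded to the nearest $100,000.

$204,400,000

σ_{21d} = 3.35% × √21 = 15.352%; μ_{21d} = 21 × -0.014% = -0.294%.
VaR = −(-0.294%) + 1.645 × 15.352% = 25.548%.
On $800,000,000: 0.25548 × $800,000,000 = $204,384,000.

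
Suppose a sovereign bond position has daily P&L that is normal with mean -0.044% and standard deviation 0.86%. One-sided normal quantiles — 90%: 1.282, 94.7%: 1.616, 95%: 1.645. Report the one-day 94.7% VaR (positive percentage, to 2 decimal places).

1.43%

VaR = −μ + z·σ = −(-0.044%) + 1.616 × 0.86% = 1.434%.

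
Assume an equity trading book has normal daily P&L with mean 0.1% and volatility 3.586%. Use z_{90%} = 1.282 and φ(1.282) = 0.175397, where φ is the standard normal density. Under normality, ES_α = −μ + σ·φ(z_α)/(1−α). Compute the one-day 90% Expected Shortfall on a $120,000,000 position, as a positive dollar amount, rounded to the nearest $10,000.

Tail multiplier: φ(z)/(1−α) = 0.175397 / 0.1 = 1.754.
ES = −(0.1%) + 3.586% × 1.754 = 6.190%.
On $120,000,000: 0.06190 × $120,000,000 = $7,428,000.

$7,430,000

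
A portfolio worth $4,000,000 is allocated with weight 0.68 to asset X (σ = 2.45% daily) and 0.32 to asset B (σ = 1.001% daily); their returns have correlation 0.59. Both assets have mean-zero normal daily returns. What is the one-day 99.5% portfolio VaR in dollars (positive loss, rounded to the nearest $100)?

$193,000

σ_p² = 0.68²·2.45² + 0.32²·1.001² + 2·0.59·0.68·0.32·2.45·1.001 = 3.5079 (%²).
σ_p = √3.5079 = 1.873%.
At 99.5%, z = 2.576.
VaR = 2.576 × 1.873% = 4.825%; on $4,000,000 that is $193,000.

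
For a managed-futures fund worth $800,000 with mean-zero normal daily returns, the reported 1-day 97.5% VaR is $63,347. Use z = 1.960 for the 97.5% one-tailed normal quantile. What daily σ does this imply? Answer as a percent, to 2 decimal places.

4.04%

VaR as a fraction: $63,347 / $800,000 = 7.918%.
σ = VaR / z = 7.918% / 1.960 = 4.040%.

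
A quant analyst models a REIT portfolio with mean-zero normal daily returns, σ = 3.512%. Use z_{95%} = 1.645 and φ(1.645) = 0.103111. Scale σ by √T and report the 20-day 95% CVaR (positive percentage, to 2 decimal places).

σ_{20d} = 3.512% × √20 = 15.706%.
ES multiplier = φ(z)/(1−α) = 0.103111/0.05 = 2.062.
ES = 15.706% × 2.062 = 32.386%.

32.39%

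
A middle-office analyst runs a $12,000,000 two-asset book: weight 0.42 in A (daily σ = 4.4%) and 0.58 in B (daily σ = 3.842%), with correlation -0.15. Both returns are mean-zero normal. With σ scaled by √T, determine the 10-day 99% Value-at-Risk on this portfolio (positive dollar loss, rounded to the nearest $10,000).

σ_p = √(0.42²·4.4² + 0.58²·3.842² + 2·-0.15·0.42·0.58·4.4·3.842) = 2.673%.
σ_{10d} = 2.673% × √10 = 8.453%.
z(99%) = 2.326.
VaR = 2.326 × 8.453% = 19.662%; on $12,000,000 that is $2,359,440.

$2,360,000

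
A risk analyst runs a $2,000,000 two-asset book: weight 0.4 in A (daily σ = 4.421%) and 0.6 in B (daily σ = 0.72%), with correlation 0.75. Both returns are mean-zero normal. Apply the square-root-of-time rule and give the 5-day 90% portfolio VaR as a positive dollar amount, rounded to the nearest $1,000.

$121,000

σ_p = √(0.4²·4.421² + 0.6²·0.72² + 2·0.75·0.4·0.6·4.421·0.72) = 2.112%.
σ_{5d} = 2.112% × √5 = 4.723%.
z(90%) = 1.282.
VaR = 1.282 × 4.723% = 6.055%; on $2,000,000 that is $121,100.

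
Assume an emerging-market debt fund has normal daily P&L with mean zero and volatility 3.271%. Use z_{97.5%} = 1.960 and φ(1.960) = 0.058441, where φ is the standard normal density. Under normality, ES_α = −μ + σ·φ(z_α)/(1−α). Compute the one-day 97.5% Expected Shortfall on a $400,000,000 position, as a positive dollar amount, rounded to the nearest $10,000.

$30,590,000

Tail multiplier: φ(z)/(1−α) = 0.058441 / 0.025 = 2.338.
ES = 3.271% × 2.338 = 7.648%.
On $400,000,000: 0.07648 × $400,000,000 = $30,592,000.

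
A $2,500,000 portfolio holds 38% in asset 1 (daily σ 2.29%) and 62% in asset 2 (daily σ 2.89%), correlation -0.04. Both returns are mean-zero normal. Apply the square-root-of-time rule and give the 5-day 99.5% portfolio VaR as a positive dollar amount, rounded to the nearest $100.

$282,300

σ_p = √(0.38²·2.29² + 0.62²·2.89² + 2·-0.04·0.38·0.62·2.29·2.89) = 1.960%.
σ_{5d} = 1.960% × √5 = 4.383%.
z(99.5%) = 2.576.
VaR = 2.576 × 4.383% = 11.291%; on $2,500,000 that is $282,275.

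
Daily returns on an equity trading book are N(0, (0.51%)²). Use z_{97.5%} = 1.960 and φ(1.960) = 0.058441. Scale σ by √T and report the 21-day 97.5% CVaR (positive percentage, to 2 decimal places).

σ_{21d} = 0.51% × √21 = 2.337%.
ES multiplier = φ(z)/(1−α) = 0.058441/0.025 = 2.338.
ES = 2.337% × 2.338 = 5.464%.

5.46%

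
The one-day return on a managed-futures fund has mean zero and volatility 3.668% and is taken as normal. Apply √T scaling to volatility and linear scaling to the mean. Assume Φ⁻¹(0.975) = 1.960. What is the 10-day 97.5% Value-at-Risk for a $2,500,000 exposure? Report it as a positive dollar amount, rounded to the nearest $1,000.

$568,000

σ_{10d} = 3.668% × √10 = 11.599%.
VaR = 1.960 × 11.599% = 22.734%.
On $2,500,000: 0.22734 × $2,500,000 = $568,350.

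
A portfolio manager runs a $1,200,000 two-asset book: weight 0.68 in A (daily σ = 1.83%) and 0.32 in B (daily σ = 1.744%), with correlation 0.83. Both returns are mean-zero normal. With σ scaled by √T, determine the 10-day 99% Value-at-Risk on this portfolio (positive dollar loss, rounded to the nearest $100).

$153,200

σ_p = √(0.68²·1.83² + 0.32²·1.744² + 2·0.83·0.68·0.32·1.83·1.744) = 1.736%.
σ_{10d} = 1.736% × √10 = 5.490%.
z(99%) = 2.326.
VaR = 2.326 × 5.490% = 12.770%; on $1,200,000 that is $153,240.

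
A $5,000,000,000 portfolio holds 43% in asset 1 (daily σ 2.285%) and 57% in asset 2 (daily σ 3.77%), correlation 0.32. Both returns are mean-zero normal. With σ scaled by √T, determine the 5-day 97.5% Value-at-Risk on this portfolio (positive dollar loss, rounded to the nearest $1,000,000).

σ_p = √(0.43²·2.285² + 0.57²·3.77² + 2·0.32·0.43·0.57·2.285·3.77) = 2.633%.
σ_{5d} = 2.633% × √5 = 5.888%.
z(97.5%) = 1.960.
VaR = 1.960 × 5.888% = 11.540%; on $5,000,000,000 that is $577,000,000.

$577,000,000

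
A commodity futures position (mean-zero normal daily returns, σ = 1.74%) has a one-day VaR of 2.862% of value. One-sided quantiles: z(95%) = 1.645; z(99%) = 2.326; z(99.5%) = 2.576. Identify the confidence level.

Implied z = VaR/σ = 2.862 / 1.74 = 1.645.
This matches z(95%) = 1.645.

95%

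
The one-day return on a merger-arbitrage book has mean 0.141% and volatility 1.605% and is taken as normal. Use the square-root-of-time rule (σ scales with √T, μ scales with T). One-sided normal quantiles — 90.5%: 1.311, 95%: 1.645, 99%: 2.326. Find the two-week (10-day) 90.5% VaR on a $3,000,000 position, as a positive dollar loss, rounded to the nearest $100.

$157,300

σ_{10d} = 1.605% × √10 = 5.075%; μ_{10d} = 10 × 0.141% = 1.410%.
VaR = −(1.410%) + 1.311 × 5.075% = 5.243%.
On $3,000,000: 0.05243 × $3,000,000 = $157,290.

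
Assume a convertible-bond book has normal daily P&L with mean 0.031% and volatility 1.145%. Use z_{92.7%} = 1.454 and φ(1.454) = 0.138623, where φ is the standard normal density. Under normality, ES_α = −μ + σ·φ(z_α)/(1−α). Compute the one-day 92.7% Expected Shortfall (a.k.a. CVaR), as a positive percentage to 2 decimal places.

2.14%

Tail multiplier: φ(z)/(1−α) = 0.138623 / 0.073 = 1.899.
ES = −(0.031%) + 1.145% × 1.899 = 2.143%.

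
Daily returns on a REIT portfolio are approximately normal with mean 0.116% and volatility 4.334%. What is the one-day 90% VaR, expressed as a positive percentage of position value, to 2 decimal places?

At 90% one-sided, z = 1.282.
VaR = −μ + z·σ = −(0.116%) + 1.282 × 4.334% = 5.440%.

5.44%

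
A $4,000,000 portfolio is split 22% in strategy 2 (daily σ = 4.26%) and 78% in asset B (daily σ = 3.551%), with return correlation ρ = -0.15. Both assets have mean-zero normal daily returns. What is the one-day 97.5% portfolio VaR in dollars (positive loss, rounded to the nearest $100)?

$218,600

σ_p² = 0.22²·4.26² + 0.78²·3.551² + 2·-0.15·0.22·0.78·4.26·3.551 = 7.7713 (%²).
σ_p = √7.7713 = 2.788%.
At 97.5%, z = 1.960.
VaR = 1.960 × 2.788% = 5.464%; on $4,000,000 that is $218,560.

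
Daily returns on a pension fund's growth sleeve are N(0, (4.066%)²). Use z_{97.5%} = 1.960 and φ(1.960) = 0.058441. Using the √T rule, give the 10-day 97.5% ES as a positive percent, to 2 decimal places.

σ_{10d} = 4.066% × √10 = 12.858%.
ES multiplier = φ(z)/(1−α) = 0.058441/0.025 = 2.338.
ES = 12.858% × 2.338 = 30.062%.

30.06%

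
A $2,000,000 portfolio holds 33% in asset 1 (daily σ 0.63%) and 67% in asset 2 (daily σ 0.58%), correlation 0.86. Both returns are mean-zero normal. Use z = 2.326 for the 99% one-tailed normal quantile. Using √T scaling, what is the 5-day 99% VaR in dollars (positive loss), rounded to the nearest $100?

$60,000

σ_p = √(0.33²·0.63² + 0.67²·0.58² + 2·0.86·0.33·0.67·0.63·0.58) = 0.577%.
σ_{5d} = 0.577% × √5 = 1.290%.
VaR = 2.326 × 1.290% = 3.001%; on $2,000,000 that is $60,020.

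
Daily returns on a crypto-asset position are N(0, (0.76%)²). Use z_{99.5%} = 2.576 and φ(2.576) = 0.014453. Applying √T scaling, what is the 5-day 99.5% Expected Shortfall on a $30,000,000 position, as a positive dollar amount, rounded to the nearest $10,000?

σ_{5d} = 0.76% × √5 = 1.699%.
ES multiplier = φ(z)/(1−α) = 0.014453/0.005 = 2.891.
ES = 1.699% × 2.891 = 4.912%; on $30,000,000: $1,473,600.

$1,470,000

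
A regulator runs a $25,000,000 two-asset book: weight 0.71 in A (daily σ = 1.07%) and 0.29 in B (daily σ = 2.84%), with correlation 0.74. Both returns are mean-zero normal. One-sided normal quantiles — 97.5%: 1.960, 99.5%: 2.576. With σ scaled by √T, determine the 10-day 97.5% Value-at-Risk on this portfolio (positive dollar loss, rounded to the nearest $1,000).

$2,289,000

σ_p = √(0.71²·1.07² + 0.29²·2.84² + 2·0.74·0.71·0.29·1.07·2.84) = 1.477%.
σ_{10d} = 1.477% × √10 = 4.671%.
VaR = 1.960 × 4.671% = 9.155%; on $25,000,000 that is $2,288,750.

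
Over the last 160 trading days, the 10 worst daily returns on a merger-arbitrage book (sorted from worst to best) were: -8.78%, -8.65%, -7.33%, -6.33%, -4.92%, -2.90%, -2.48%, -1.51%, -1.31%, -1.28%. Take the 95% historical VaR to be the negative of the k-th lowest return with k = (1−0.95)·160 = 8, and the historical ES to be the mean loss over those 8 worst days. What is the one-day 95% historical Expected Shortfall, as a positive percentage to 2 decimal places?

The 8 worst returns sum to -42.90%.
ES = −(-42.90%) / 8 = 5.3625% ≈ 5.36%.

5.36%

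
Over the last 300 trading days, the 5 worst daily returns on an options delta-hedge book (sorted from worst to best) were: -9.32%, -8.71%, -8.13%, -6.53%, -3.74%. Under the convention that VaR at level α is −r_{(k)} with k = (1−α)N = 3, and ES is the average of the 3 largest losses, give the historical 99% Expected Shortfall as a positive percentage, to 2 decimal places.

8.72%

The 3 worst returns sum to -26.16%.
ES = −(-26.16%) / 3 = 8.72%.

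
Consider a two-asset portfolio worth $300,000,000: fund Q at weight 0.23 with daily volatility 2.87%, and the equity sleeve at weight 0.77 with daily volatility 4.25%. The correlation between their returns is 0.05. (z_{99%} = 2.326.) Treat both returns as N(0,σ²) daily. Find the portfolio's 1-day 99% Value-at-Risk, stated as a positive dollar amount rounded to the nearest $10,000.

σ_p² = 0.23²·2.87² + 0.77²·4.25² + 2·0.05·0.23·0.77·2.87·4.25 = 11.3610 (%²).
σ_p = √11.3610 = 3.371%.
VaR = 2.326 × 3.371% = 7.841%; on $300,000,000 that is $23,523,000.

$23,520,000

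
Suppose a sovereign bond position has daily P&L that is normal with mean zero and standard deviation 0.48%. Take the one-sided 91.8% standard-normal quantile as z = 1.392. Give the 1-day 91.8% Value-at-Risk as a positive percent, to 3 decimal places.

VaR = z·σ = 1.392 × 0.48% = 0.668%.

0.668%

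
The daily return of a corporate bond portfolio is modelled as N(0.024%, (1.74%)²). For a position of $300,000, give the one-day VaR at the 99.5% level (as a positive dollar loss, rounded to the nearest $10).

$13,370

At 99.5% one-sided, z = 2.576.
VaR = −μ + z·σ = −(0.024%) + 2.576 × 1.74% = 4.458%.
On $300,000: 0.04458 × $300,000 = $13,374.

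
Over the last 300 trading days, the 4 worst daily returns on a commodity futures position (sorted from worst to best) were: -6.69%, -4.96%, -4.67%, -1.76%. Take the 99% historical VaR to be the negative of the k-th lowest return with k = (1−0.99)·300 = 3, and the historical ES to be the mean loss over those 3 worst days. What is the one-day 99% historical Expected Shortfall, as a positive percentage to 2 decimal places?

5.44%

The 3 worst returns sum to -16.32%.
ES = −(-16.32%) / 3 = 5.44%.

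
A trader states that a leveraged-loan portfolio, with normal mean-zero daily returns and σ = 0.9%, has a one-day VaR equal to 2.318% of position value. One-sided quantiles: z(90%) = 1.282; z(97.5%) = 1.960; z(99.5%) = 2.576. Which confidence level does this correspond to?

Implied z = VaR/σ = 2.318 / 0.9 = 2.576.
This matches z(99.5%) = 2.576.

99.5%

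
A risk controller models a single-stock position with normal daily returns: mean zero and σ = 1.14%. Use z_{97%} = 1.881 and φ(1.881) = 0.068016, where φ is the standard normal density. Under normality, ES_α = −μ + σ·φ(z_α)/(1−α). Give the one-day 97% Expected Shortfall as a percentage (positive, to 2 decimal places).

2.58%

Tail multiplier: φ(z)/(1−α) = 0.068016 / 0.03 = 2.267.
ES = 1.14% × 2.267 = 2.584%.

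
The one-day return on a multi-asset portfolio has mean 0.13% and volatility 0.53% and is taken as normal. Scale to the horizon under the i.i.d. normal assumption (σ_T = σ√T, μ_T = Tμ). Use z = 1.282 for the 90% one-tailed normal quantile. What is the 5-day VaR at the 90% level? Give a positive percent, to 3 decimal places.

σ_{5d} = 0.53% × √5 = 1.185%; μ_{5d} = 5 × 0.13% = 0.650%.
VaR = −(0.650%) + 1.282 × 1.185% = 0.869%.

0.869%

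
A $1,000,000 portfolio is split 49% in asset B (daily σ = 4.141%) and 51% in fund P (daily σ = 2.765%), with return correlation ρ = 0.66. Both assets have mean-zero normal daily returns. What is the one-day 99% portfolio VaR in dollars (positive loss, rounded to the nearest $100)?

σ_p² = 0.49²·4.141² + 0.51²·2.765² + 2·0.66·0.49·0.51·4.141·2.765 = 9.8827 (%²).
σ_p = √9.8827 = 3.144%.
At 99%, z = 2.326.
VaR = 2.326 × 3.144% = 7.313%; on $1,000,000 that is $73,130.

$73,100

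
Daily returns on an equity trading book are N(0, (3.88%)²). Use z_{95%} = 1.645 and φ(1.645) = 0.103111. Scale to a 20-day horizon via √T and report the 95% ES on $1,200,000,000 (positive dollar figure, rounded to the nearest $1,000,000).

$429,000,000

σ_{20d} = 3.88% × √20 = 17.352%.
ES multiplier = φ(z)/(1−α) = 0.103111/0.05 = 2.062.
ES = 17.352% × 2.062 = 35.780%; on $1,200,000,000: $429,360,000.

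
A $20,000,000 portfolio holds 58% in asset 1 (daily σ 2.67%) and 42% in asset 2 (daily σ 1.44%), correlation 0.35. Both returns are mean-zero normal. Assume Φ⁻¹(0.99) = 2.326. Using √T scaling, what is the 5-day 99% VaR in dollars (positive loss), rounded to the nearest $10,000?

σ_p = √(0.58²·2.67² + 0.42²·1.44² + 2·0.35·0.58·0.42·2.67·1.44) = 1.849%.
σ_{5d} = 1.849% × √5 = 4.134%.
VaR = 2.326 × 4.134% = 9.616%; on $20,000,000 that is $1,923,200.

$1,920,000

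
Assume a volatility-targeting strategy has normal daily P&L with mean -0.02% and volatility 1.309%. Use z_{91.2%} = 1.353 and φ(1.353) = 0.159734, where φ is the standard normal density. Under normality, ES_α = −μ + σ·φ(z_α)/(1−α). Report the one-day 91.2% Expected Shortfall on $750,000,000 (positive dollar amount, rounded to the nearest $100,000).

$18,000,000

Tail multiplier: φ(z)/(1−α) = 0.159734 / 0.088 = 1.815.
ES = −(-0.02%) + 1.309% × 1.815 = 2.396%.
On $750,000,000: 0.02396 × $750,000,000 = $17,970,000.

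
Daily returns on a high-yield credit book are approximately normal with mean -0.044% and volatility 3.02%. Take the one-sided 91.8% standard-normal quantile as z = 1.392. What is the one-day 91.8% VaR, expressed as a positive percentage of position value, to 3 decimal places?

4.248%

VaR = −μ + z·σ = −(-0.044%) + 1.392 × 3.02% = 4.248%.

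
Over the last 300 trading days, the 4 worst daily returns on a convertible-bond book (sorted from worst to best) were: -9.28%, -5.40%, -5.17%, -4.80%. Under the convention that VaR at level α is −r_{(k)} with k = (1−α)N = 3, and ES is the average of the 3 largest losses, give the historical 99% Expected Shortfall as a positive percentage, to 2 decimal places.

The 3 worst returns sum to -19.85%.
ES = −(-19.85%) / 3 = 6.6166…% ≈ 6.62%.

6.62%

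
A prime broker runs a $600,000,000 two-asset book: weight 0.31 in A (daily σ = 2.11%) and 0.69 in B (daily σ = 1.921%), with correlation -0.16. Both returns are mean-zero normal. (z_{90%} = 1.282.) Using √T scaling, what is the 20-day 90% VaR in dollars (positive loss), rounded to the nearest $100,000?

σ_p = √(0.31²·2.11² + 0.69²·1.921² + 2·-0.16·0.31·0.69·2.11·1.921) = 1.381%.
σ_{20d} = 1.381% × √20 = 6.176%.
VaR = 1.282 × 6.176% = 7.918%; on $600,000,000 that is $47,508,000.

$47,500,000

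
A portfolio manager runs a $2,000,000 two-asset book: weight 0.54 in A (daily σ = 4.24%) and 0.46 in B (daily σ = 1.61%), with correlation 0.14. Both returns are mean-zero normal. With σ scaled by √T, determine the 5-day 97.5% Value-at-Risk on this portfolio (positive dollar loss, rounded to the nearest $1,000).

$219,000

σ_p = √(0.54²·4.24² + 0.46²·1.61² + 2·0.14·0.54·0.46·4.24·1.61) = 2.503%.
σ_{5d} = 2.503% × √5 = 5.597%.
z(97.5%) = 1.960.
VaR = 1.960 × 5.597% = 10.970%; on $2,000,000 that is $219,400.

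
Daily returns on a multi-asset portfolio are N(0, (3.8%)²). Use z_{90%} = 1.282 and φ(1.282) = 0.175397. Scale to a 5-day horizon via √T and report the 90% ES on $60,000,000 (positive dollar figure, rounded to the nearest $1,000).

$8,942,000

σ_{5d} = 3.8% × √5 = 8.497%.
ES multiplier = φ(z)/(1−α) = 0.175397/0.1 = 1.754.
ES = 8.497% × 1.754 = 14.904%; on $60,000,000: $8,942,400.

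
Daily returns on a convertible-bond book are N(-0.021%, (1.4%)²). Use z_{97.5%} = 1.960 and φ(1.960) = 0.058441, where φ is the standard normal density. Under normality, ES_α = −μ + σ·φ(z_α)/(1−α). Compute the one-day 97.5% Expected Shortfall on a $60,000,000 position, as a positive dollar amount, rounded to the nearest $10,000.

Tail multiplier: φ(z)/(1−α) = 0.058441 / 0.025 = 2.338.
ES = −(-0.021%) + 1.4% × 2.338 = 3.294%.
On $60,000,000: 0.03294 × $60,000,000 = $1,976,400.

$1,980,000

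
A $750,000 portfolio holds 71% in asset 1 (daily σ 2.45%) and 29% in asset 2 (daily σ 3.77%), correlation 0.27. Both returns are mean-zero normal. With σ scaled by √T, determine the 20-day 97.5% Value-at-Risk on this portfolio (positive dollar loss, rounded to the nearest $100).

σ_p = √(0.71²·2.45² + 0.29²·3.77² + 2·0.27·0.71·0.29·2.45·3.77) = 2.291%.
σ_{20d} = 2.291% × √20 = 10.246%.
z(97.5%) = 1.960.
VaR = 1.960 × 10.246% = 20.082%; on $750,000 that is $150,615.

$150,600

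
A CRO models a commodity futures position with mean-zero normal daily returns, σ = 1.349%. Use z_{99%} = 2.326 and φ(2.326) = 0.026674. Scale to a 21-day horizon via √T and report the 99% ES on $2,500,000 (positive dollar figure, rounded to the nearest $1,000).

$412,000

σ_{21d} = 1.349% × √21 = 6.182%.
ES multiplier = φ(z)/(1−α) = 0.026674/0.01 = 2.667.
ES = 6.182% × 2.667 = 16.487%; on $2,500,000: $412,175.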